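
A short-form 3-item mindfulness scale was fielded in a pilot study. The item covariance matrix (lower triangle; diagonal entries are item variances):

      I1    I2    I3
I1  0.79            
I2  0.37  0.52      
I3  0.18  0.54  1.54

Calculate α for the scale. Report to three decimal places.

sum of item variances = 0.79 + 0.52 + 1.54 = 2.85
Sum of off-diagonal covariances = 1.09
σ²_total = 2.85 + 2 × 1.09 = 5.03
α = (k/(k−1))·(1 − sum of item variances/σ²_total) = (3/2)·(1 − 2.85/5.03) = 0.650

α = 0.650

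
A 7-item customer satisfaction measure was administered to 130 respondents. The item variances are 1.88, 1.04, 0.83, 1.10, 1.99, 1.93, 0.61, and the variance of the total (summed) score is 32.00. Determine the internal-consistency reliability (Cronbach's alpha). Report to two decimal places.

Cronbach's alpha = 0.82

Σσ²ᵢ = 1.88 + 1.04 + 0.83 + 1.10 + 1.99 + 1.93 + 0.61 = 9.38
α = (k/(k−1))·(1 − Σσ²ᵢ/σ²_T) = (7/6)·(1 − 9.38/32.00) = 0.82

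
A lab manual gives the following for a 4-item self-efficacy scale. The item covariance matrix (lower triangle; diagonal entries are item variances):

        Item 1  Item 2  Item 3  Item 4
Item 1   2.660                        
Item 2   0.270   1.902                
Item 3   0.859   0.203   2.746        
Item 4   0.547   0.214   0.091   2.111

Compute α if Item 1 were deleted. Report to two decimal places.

Remaining items: Item 2, Item 3, Item 4 (k = 3).
Σσᵢ² = 1.902 + 2.746 + 2.111 = 6.759
σ²_total = 6.759 + 2 × 0.508 = 7.775
α (item deleted) = (3/2)·(1 − 6.759/7.775) = 0.20

α = 0.20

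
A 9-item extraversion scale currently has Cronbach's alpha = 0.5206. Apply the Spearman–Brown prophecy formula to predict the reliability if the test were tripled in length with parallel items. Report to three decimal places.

predicted reliability = 0.765

Length factor m = 3
α' = m·α / (1 + (m−1)·α)
   = 3 × 0.5206 / (1 + (3 − 1) × 0.5206)
   = 1.5618 / 2.0412 = 0.765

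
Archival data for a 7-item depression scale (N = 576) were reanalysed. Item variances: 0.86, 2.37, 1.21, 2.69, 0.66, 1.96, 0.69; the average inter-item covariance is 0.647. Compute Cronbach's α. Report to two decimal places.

α = 0.84

sum of item variances = 0.86 + 2.37 + 1.21 + 2.69 + 0.66 + 1.96 + 0.69 = 10.44
Sum of the 21 distinct covariances = 21 × 0.647 = 13.587
Var(T) = sum of item variances + 2·Σcov = 10.44 + 2 × 13.587 = 37.614
α = (7/6)·(1 − 10.44/37.614) = 0.84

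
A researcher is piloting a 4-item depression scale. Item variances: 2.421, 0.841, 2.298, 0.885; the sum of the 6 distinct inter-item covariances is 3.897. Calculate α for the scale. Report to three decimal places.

α = 0.730

ΣVar(i) = 2.421 + 0.841 + 2.298 + 0.885 = 6.445
Sum of distinct covariances = 3.897
Var(T) = ΣVar(i) + 2·Σcov = 6.445 + 2 × 3.897 = 14.239
α = (4/3)·(1 − 6.445/14.239) = 0.730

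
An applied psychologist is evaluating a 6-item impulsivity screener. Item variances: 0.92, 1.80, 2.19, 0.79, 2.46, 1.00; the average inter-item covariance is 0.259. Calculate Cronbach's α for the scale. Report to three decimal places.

Cronbach's α = 0.551

Σσᵢ² = 0.92 + 1.80 + 2.19 + 0.79 + 2.46 + 1.00 = 9.16
Sum of the 15 distinct covariances = 15 × 0.259 = 3.885
σ²_total = Σσᵢ² + 2·Σcov = 9.16 + 2 × 3.885 = 16.930
α = (6/5)·(1 − 9.16/16.930) = 0.551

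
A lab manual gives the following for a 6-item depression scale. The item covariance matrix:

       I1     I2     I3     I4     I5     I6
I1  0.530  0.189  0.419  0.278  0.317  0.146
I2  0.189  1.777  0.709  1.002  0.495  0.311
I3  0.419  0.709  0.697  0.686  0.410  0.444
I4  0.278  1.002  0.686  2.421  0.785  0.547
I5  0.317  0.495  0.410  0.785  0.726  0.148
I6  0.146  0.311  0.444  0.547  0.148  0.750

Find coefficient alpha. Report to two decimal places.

ΣVar(i) = 0.530 + 1.777 + 0.697 + 2.421 + 0.726 + 0.750 = 6.901
Σ_{i<j} σ_ij = 6.886
σ²_T = 6.901 + 2 × 6.886 = 20.673
α = (k/(k−1))·(1 − ΣVar(i)/σ²_T) = (6/5)·(1 − 6.901/20.673) = 0.80

coefficient alpha = 0.80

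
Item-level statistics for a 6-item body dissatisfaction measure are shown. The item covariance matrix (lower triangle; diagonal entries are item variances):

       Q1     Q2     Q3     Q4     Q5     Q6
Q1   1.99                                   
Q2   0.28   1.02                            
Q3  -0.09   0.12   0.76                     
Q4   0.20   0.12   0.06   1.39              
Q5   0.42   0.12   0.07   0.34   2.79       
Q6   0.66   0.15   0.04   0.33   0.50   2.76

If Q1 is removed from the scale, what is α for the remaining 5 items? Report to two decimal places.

α = 0.37

Remaining items: Q2, Q3, Q4, Q5, Q6 (k = 5).
Σσ²ᵢ = 1.02 + 0.76 + 1.39 + 2.79 + 2.76 = 8.72
σ²_T = 8.72 + 2 × 1.85 = 12.42
α (item deleted) = (5/4)·(1 − 8.72/12.42) = 0.37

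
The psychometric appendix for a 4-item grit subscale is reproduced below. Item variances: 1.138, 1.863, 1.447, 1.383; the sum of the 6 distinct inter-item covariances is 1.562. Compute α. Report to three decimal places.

Σσ²ᵢ = 1.138 + 1.863 + 1.447 + 1.383 = 5.831
Sum of distinct covariances = 1.562
Var(T) = Σσ²ᵢ + 2·Σcov = 5.831 + 2 × 1.562 = 8.955
α = (4/3)·(1 − 5.831/8.955) = 0.465

α = 0.465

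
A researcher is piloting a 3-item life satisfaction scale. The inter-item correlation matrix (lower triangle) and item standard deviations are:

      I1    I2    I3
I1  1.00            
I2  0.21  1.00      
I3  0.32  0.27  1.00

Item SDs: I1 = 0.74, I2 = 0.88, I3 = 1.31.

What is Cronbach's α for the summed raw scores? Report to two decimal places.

Σσ²ᵢ = 0.74² + 0.88² + 1.31² = 3.0381
Covariances σ_ij = r_ij · s_i · s_j:
  σ(I1,I2) = 0.21 × 0.74 × 0.88 = 0.1368
  σ(I1,I3) = 0.32 × 0.74 × 1.31 = 0.3102
  σ(I2,I3) = 0.27 × 0.88 × 1.31 = 0.3113
σ²_T = Σσ²ᵢ + 2·Σσ_ij = 3.0381 + 2 × 0.7583 = 4.5547
α = (3/2)·(1 − 3.0381/4.5547) = 0.50

Cronbach's α = 0.50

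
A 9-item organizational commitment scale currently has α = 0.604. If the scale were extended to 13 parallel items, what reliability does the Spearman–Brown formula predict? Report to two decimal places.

predicted reliability = 0.69

Length factor m = 13/9 = 1.4444
α' = m·α / (1 + (m−1)·α)
   = 13/9 × 0.604 / (1 + (13/9 − 1) × 0.604)
   = 0.8724 / 1.2684 = 0.69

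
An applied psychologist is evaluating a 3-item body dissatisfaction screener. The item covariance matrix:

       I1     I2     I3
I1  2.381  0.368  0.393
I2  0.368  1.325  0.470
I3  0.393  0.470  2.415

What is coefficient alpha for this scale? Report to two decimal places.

coefficient alpha = 0.43

ΣVar(i) = 2.381 + 1.325 + 2.415 = 6.121
Σ_{i<j} σ_ij = 1.231
total variance = 6.121 + 2 × 1.231 = 8.583
α = (k/(k−1))·(1 − ΣVar(i)/total variance) = (3/2)·(1 − 6.121/8.583) = 0.43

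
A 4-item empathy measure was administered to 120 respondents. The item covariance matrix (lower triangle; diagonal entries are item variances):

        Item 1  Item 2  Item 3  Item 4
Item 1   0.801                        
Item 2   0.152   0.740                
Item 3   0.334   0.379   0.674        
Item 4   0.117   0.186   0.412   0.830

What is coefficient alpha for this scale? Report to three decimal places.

sum of item variances = 0.801 + 0.740 + 0.674 + 0.830 = 3.045
Σ_{i<j} σ_ij = 1.580
σ²_T = 3.045 + 2 × 1.580 = 6.205
α = (k/(k−1))·(1 − sum of item variances/σ²_T) = (4/3)·(1 − 3.045/6.205) = 0.679

coefficient alpha = 0.679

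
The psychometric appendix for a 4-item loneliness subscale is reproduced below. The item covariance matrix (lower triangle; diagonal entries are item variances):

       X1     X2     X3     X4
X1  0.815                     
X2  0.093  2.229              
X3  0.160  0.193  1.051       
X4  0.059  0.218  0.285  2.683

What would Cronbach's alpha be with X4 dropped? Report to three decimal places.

Remaining items: X1, X2, X3 (k = 3).
ΣVar(i) = 0.815 + 2.229 + 1.051 = 4.095
σ²_T = 4.095 + 2 × 0.446 = 4.987
α (item deleted) = (3/2)·(1 − 4.095/4.987) = 0.268

α = 0.268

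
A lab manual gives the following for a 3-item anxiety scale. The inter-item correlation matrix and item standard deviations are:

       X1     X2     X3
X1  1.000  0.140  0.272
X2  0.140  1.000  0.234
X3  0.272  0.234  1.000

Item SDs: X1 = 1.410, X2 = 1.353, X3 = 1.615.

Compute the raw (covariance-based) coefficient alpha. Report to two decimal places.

coefficient alpha = 0.45

Σσ²ᵢ = 1.410² + 1.353² + 1.615² = 6.4269
Covariances σ_ij = r_ij · s_i · s_j:
  σ(X1,X2) = 0.140 × 1.410 × 1.353 = 0.2671
  σ(X1,X3) = 0.272 × 1.410 × 1.615 = 0.6194
  σ(X2,X3) = 0.234 × 1.353 × 1.615 = 0.5113
σ²_T = Σσ²ᵢ + 2·Σσ_ij = 6.4269 + 2 × 1.3978 = 9.2225
α = (3/2)·(1 − 6.4269/9.2225) = 0.45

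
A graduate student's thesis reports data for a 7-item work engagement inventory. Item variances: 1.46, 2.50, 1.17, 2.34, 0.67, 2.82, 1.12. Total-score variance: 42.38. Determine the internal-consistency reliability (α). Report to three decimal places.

sum of item variances = 1.46 + 2.50 + 1.17 + 2.34 + 0.67 + 2.82 + 1.12 = 12.08
α = (k/(k−1))·(1 − sum of item variances/Var(T)) = (7/6)·(1 − 12.08/42.38) = 0.834

α = 0.834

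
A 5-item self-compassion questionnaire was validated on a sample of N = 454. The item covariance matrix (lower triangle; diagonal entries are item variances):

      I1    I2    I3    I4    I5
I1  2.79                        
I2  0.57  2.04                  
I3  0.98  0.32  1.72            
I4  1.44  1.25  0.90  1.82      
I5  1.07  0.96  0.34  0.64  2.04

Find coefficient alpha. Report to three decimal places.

Σσ²ᵢ = 2.79 + 2.04 + 1.72 + 1.82 + 2.04 = 10.41
Sum of off-diagonal covariances = 8.47
σ²_T = 10.41 + 2 × 8.47 = 27.35
α = (k/(k−1))·(1 − Σσ²ᵢ/σ²_T) = (5/4)·(1 − 10.41/27.35) = 0.774

α = 0.774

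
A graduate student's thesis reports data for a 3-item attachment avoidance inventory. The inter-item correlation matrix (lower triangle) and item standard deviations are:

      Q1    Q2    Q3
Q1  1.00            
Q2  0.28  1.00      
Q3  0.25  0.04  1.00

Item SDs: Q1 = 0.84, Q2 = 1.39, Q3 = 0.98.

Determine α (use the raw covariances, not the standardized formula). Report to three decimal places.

α = 0.369

Σσ²ᵢ = 0.84² + 1.39² + 0.98² = 3.5981
Covariances σ_ij = r_ij · s_i · s_j:
  σ(Q1,Q2) = 0.28 × 0.84 × 1.39 = 0.3269
  σ(Q1,Q3) = 0.25 × 0.84 × 0.98 = 0.2058
  σ(Q2,Q3) = 0.04 × 1.39 × 0.98 = 0.0545
σ²_T = Σσ²ᵢ + 2·Σσ_ij = 3.5981 + 2 × 0.5872 = 4.7725
α = (3/2)·(1 − 3.5981/4.7725) = 0.369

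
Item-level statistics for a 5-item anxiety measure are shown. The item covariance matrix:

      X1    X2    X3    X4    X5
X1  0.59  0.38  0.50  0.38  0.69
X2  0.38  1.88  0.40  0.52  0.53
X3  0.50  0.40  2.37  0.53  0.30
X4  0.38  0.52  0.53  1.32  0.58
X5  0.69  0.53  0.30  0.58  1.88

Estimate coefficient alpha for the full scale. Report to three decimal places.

α = 0.681

Σσᵢ² = 0.59 + 1.88 + 2.37 + 1.32 + 1.88 = 8.04
Sum of off-diagonal covariances = 4.81
σ²_total = 8.04 + 2 × 4.81 = 17.66
α = (k/(k−1))·(1 − Σσᵢ²/σ²_total) = (5/4)·(1 − 8.04/17.66) = 0.681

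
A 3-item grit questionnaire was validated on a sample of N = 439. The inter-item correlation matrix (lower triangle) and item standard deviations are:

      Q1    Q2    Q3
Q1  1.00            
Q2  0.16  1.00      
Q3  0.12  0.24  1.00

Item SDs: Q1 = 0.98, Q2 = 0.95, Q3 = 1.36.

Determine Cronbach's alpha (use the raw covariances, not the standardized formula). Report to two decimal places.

α = 0.38

Σσ²ᵢ = 0.98² + 0.95² + 1.36² = 3.7125
Covariances σ_ij = r_ij · s_i · s_j:
  σ(Q1,Q2) = 0.16 × 0.98 × 0.95 = 0.1490
  σ(Q1,Q3) = 0.12 × 0.98 × 1.36 = 0.1599
  σ(Q2,Q3) = 0.24 × 0.95 × 1.36 = 0.3101
σ²_T = Σσ²ᵢ + 2·Σσ_ij = 3.7125 + 2 × 0.6190 = 4.9505
α = (3/2)·(1 − 3.7125/4.9505) = 0.38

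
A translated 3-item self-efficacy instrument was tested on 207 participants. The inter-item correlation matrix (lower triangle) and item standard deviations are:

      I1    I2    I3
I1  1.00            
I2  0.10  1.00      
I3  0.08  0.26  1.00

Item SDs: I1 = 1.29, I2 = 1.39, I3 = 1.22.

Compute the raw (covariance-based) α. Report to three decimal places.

α = 0.340

Σσ²ᵢ = 1.29² + 1.39² + 1.22² = 5.0846
Covariances σ_ij = r_ij · s_i · s_j:
  σ(I1,I2) = 0.10 × 1.29 × 1.39 = 0.1793
  σ(I1,I3) = 0.08 × 1.29 × 1.22 = 0.1259
  σ(I2,I3) = 0.26 × 1.39 × 1.22 = 0.4409
σ²_T = Σσ²ᵢ + 2·Σσ_ij = 5.0846 + 2 × 0.7461 = 6.5768
α = (3/2)·(1 − 5.0846/6.5768) = 0.340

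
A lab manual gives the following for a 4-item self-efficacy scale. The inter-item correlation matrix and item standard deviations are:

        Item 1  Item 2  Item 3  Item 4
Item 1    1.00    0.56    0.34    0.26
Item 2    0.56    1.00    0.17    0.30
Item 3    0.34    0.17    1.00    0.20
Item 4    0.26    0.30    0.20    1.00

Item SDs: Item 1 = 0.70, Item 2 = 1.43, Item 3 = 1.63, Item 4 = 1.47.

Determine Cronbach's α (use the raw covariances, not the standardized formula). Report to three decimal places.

Σσ²ᵢ = 0.70² + 1.43² + 1.63² + 1.47² = 7.3527
Covariances σ_ij = r_ij · s_i · s_j:
  σ(Item 1,Item 2) = 0.56 × 0.70 × 1.43 = 0.5606
  σ(Item 1,Item 3) = 0.34 × 0.70 × 1.63 = 0.3879
  σ(Item 1,Item 4) = 0.26 × 0.70 × 1.47 = 0.2675
  σ(Item 2,Item 3) = 0.17 × 1.43 × 1.63 = 0.3963
  σ(Item 2,Item 4) = 0.30 × 1.43 × 1.47 = 0.6306
  σ(Item 3,Item 4) = 0.20 × 1.63 × 1.47 = 0.4792
σ²_T = Σσ²ᵢ + 2·Σσ_ij = 7.3527 + 2 × 2.7221 = 12.7969
α = (4/3)·(1 − 7.3527/12.7969) = 0.567

Cronbach's α = 0.567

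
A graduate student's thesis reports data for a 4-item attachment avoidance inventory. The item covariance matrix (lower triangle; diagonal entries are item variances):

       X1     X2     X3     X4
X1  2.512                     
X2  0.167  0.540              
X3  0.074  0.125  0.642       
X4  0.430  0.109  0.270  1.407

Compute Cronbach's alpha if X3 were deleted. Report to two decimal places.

Remaining items: X1, X2, X4 (k = 3).
Σσᵢ² = 2.512 + 0.540 + 1.407 = 4.459
total variance = 4.459 + 2 × 0.706 = 5.871
α (item deleted) = (3/2)·(1 − 4.459/5.871) = 0.36

Cronbach's alpha = 0.36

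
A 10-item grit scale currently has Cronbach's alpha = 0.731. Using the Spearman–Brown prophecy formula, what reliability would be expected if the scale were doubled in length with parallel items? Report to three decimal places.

Length factor m = 2
α' = m·α / (1 + (m−1)·α)
   = 2 × 0.731 / (1 + (2 − 1) × 0.731)
   = 1.4620 / 1.7310 = 0.845

predicted reliability = 0.845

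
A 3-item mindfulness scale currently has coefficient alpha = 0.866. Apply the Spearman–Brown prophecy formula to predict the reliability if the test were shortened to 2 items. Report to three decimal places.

Length factor m = 2/3 = 0.6667
α' = m·α / (1 − (1−m)·α)
   = 2/3 × 0.866 / (1 − (1 − 2/3) × 0.866)
   = 0.5773 / 0.7113 = 0.812

predicted reliability = 0.812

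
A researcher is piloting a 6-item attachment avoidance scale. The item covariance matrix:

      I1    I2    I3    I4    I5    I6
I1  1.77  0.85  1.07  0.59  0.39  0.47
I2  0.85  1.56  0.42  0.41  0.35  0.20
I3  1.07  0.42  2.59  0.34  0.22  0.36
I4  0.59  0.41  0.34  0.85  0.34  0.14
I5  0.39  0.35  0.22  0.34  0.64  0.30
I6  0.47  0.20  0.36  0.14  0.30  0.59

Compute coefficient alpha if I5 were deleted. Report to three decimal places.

coefficient alpha = 0.711

Remaining items: I1, I2, I3, I4, I6 (k = 5).
Σσᵢ² = 1.77 + 1.56 + 2.59 + 0.85 + 0.59 = 7.36
Var(T) = 7.36 + 2 × 4.85 = 17.06
α (item deleted) = (5/4)·(1 − 7.36/17.06) = 0.711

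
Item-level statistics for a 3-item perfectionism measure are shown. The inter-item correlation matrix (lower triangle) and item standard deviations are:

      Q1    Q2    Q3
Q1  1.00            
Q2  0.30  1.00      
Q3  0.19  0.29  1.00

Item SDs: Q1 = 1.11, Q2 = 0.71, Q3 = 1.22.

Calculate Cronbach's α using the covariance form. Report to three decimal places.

α = 0.474

Σσ²ᵢ = 1.11² + 0.71² + 1.22² = 3.2246
Covariances σ_ij = r_ij · s_i · s_j:
  σ(Q1,Q2) = 0.30 × 1.11 × 0.71 = 0.2364
  σ(Q1,Q3) = 0.19 × 1.11 × 1.22 = 0.2573
  σ(Q2,Q3) = 0.29 × 0.71 × 1.22 = 0.2512
σ²_T = Σσ²ᵢ + 2·Σσ_ij = 3.2246 + 2 × 0.7449 = 4.7144
α = (3/2)·(1 − 3.2246/4.7144) = 0.474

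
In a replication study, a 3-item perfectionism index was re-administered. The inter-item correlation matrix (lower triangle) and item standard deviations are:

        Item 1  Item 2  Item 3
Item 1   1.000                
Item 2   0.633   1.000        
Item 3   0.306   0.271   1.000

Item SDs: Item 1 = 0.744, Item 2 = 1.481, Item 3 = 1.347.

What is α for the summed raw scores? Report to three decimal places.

Σσ²ᵢ = 0.744² + 1.481² + 1.347² = 4.5613
Covariances σ_ij = r_ij · s_i · s_j:
  σ(Item 1,Item 2) = 0.633 × 0.744 × 1.481 = 0.6975
  σ(Item 1,Item 3) = 0.306 × 0.744 × 1.347 = 0.3067
  σ(Item 2,Item 3) = 0.271 × 1.481 × 1.347 = 0.5406
σ²_T = Σσ²ᵢ + 2·Σσ_ij = 4.5613 + 2 × 1.5448 = 7.6509
α = (3/2)·(1 − 4.5613/7.6509) = 0.606

α = 0.606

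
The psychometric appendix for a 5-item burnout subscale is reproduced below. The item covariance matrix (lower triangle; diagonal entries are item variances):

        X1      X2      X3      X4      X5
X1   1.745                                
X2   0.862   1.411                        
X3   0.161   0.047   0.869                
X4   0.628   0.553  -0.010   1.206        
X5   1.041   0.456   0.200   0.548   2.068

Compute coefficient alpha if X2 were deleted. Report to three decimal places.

coefficient alpha = 0.621

Remaining items: X1, X3, X4, X5 (k = 4).
ΣVar(i) = 1.745 + 0.869 + 1.206 + 2.068 = 5.888
σ²_total = 5.888 + 2 × 2.568 = 11.024
α (item deleted) = (4/3)·(1 − 5.888/11.024) = 0.621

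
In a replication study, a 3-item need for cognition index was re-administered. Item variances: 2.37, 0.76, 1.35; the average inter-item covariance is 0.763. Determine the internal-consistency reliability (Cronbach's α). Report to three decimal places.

Cronbach's α = 0.758

Σσ²ᵢ = 2.37 + 0.76 + 1.35 = 4.48
Sum of the 3 distinct covariances = 3 × 0.763 = 2.289
σ²_total = Σσ²ᵢ + 2·Σcov = 4.48 + 2 × 2.289 = 9.058
α = (3/2)·(1 − 4.48/9.058) = 0.758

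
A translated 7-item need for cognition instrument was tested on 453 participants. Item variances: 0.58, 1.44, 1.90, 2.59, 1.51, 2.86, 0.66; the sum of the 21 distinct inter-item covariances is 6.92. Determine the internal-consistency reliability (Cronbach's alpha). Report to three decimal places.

Σσ²ᵢ = 0.58 + 1.44 + 1.90 + 2.59 + 1.51 + 2.86 + 0.66 = 11.54
Sum of distinct covariances = 6.92
Var(T) = Σσ²ᵢ + 2·Σcov = 11.54 + 2 × 6.92 = 25.38
α = (7/6)·(1 − 11.54/25.38) = 0.636

α = 0.636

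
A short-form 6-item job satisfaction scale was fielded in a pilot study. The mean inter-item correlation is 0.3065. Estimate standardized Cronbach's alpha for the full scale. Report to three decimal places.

Standardized α = k·r̄ / (1 + (k−1)·r̄) = 6 × 0.3065 / (1 + 5 × 0.3065)
  = 1.8390 / 2.5325 = 0.726

standardized Cronbach's alpha = 0.726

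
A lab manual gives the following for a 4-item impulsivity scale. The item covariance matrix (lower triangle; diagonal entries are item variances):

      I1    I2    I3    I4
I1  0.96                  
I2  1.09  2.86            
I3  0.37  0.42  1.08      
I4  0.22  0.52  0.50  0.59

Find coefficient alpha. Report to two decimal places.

sum of item variances = 0.96 + 2.86 + 1.08 + 0.59 = 5.49
Sum of the distinct covariances = 3.12
σ²_total = 5.49 + 2 × 3.12 = 11.73
α = (k/(k−1))·(1 − sum of item variances/σ²_total) = (4/3)·(1 − 5.49/11.73) = 0.71

α = 0.71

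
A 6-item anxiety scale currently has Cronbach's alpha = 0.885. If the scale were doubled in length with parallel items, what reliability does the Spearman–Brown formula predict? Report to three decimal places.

Length factor m = 2
α' = m·α / (1 + (m−1)·α)
   = 2 × 0.885 / (1 + (2 − 1) × 0.885)
   = 1.7700 / 1.8850 = 0.939

predicted reliability = 0.939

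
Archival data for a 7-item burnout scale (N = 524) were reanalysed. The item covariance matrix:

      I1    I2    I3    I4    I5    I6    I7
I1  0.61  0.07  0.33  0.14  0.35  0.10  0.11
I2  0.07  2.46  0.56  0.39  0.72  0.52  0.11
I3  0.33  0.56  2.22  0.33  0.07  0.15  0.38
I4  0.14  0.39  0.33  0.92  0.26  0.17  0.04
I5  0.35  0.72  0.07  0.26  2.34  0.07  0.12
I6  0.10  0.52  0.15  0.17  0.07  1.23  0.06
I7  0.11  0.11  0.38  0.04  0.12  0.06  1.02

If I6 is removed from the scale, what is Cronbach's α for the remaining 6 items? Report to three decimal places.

α = 0.545

Remaining items: I1, I2, I3, I4, I5, I7 (k = 6).
sum of item variances = 0.61 + 2.46 + 2.22 + 0.92 + 2.34 + 1.02 = 9.57
Var(T) = 9.57 + 2 × 3.98 = 17.53
α (item deleted) = (6/5)·(1 − 9.57/17.53) = 0.545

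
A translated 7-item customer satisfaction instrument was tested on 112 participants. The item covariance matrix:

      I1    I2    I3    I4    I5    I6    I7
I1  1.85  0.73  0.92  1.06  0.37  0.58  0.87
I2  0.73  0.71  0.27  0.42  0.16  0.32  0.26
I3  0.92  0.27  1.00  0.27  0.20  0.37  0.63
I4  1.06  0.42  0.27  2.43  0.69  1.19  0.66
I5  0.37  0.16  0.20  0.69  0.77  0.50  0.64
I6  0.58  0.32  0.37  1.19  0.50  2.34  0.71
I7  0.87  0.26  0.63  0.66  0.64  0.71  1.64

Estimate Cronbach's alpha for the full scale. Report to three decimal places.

α = 0.802

sum of item variances = 1.85 + 0.71 + 1.00 + 2.43 + 0.77 + 2.34 + 1.64 = 10.74
Sum of off-diagonal covariances = 11.82
total variance = 10.74 + 2 × 11.82 = 34.38
α = (k/(k−1))·(1 − sum of item variances/total variance) = (7/6)·(1 − 10.74/34.38) = 0.802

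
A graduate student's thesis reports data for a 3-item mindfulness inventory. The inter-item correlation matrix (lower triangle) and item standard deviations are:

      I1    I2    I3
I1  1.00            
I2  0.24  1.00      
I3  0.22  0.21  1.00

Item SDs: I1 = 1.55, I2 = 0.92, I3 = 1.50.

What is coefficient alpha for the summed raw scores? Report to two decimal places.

Σσ²ᵢ = 1.55² + 0.92² + 1.50² = 5.4989
Covariances σ_ij = r_ij · s_i · s_j:
  σ(I1,I2) = 0.24 × 1.55 × 0.92 = 0.3422
  σ(I1,I3) = 0.22 × 1.55 × 1.50 = 0.5115
  σ(I2,I3) = 0.21 × 0.92 × 1.50 = 0.2898
σ²_T = Σσ²ᵢ + 2·Σσ_ij = 5.4989 + 2 × 1.1435 = 7.7859
α = (3/2)·(1 − 5.4989/7.7859) = 0.44

α = 0.44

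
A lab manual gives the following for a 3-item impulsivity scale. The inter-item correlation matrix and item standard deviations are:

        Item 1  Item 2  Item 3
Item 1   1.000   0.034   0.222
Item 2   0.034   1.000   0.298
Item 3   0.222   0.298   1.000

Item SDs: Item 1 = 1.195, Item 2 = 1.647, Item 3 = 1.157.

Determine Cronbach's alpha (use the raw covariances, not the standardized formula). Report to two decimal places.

α = 0.38

Σσ²ᵢ = 1.195² + 1.647² + 1.157² = 5.4793
Covariances σ_ij = r_ij · s_i · s_j:
  σ(Item 1,Item 2) = 0.034 × 1.195 × 1.647 = 0.0669
  σ(Item 1,Item 3) = 0.222 × 1.195 × 1.157 = 0.3069
  σ(Item 2,Item 3) = 0.298 × 1.647 × 1.157 = 0.5679
σ²_T = Σσ²ᵢ + 2·Σσ_ij = 5.4793 + 2 × 0.9417 = 7.3627
α = (3/2)·(1 − 5.4793/7.3627) = 0.38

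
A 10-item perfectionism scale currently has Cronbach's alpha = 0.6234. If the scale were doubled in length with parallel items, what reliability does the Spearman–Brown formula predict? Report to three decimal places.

Length factor m = 2
α' = m·α / (1 + (m−1)·α)
   = 2 × 0.6234 / (1 + (2 − 1) × 0.6234)
   = 1.2468 / 1.6234 = 0.768

predicted reliability = 0.768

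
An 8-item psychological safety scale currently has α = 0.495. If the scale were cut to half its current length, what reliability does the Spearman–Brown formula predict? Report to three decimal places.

Length factor m = 1/2
α' = m·α / (1 − (1−m)·α)
   = 1/2 × 0.495 / (1 − (1 − 1/2) × 0.495)
   = 0.2475 / 0.7525 = 0.329

predicted reliability = 0.329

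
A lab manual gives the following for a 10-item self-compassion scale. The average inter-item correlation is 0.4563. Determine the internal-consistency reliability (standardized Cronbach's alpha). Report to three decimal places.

Standardized α = k·r̄ / (1 + (k−1)·r̄) = 10 × 0.4563 / (1 + 9 × 0.4563)
  = 4.5630 / 5.1067 = 0.894

α = 0.894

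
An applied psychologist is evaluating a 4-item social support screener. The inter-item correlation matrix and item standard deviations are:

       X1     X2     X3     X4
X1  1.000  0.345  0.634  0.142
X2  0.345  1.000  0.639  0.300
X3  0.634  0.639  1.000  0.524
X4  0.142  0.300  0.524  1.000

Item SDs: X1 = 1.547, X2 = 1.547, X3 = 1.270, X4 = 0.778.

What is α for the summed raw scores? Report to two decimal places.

α = 0.74

Σσ²ᵢ = 1.547² + 1.547² + 1.270² + 0.778² = 7.0046
Covariances σ_ij = r_ij · s_i · s_j:
  σ(X1,X2) = 0.345 × 1.547 × 1.547 = 0.8257
  σ(X1,X3) = 0.634 × 1.547 × 1.270 = 1.2456
  σ(X1,X4) = 0.142 × 1.547 × 0.778 = 0.1709
  σ(X2,X3) = 0.639 × 1.547 × 1.270 = 1.2554
  σ(X2,X4) = 0.300 × 1.547 × 0.778 = 0.3611
  σ(X3,X4) = 0.524 × 1.270 × 0.778 = 0.5177
σ²_T = Σσ²ᵢ + 2·Σσ_ij = 7.0046 + 2 × 4.3764 = 15.7574
α = (4/3)·(1 − 7.0046/15.7574) = 0.74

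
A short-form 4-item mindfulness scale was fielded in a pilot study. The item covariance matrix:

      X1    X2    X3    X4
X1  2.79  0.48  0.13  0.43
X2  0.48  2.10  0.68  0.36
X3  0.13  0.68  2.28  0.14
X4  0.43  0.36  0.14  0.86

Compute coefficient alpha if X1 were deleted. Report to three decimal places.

α = 0.466

Remaining items: X2, X3, X4 (k = 3).
Σσᵢ² = 2.10 + 2.28 + 0.86 = 5.24
σ²_total = 5.24 + 2 × 1.18 = 7.60
α (item deleted) = (3/2)·(1 − 5.24/7.60) = 0.466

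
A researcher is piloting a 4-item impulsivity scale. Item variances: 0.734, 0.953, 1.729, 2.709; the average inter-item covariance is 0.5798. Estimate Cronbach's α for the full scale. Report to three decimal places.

Cronbach's α = 0.709

ΣVar(i) = 0.734 + 0.953 + 1.729 + 2.709 = 6.125
Sum of the 6 distinct covariances = 6 × 0.5798 = 3.4788
Var(T) = ΣVar(i) + 2·Σcov = 6.125 + 2 × 3.4788 = 13.0826
α = (4/3)·(1 − 6.125/13.0826) = 0.709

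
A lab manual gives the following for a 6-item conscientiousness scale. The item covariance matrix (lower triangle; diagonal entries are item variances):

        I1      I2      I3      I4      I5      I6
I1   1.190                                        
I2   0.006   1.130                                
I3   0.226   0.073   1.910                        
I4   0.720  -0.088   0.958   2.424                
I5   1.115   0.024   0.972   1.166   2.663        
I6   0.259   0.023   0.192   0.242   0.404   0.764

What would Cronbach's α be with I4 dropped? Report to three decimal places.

Cronbach's α = 0.578

Remaining items: I1, I2, I3, I5, I6 (k = 5).
Σσ²ᵢ = 1.190 + 1.130 + 1.910 + 2.663 + 0.764 = 7.657
total variance = 7.657 + 2 × 3.294 = 14.245
α (item deleted) = (5/4)·(1 − 7.657/14.245) = 0.578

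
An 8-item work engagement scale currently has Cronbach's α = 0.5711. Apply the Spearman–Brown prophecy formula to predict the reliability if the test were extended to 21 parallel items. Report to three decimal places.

Length factor m = 21/8 = 2.6250
α' = m·α / (1 + (m−1)·α)
   = 21/8 × 0.5711 / (1 + (21/8 − 1) × 0.5711)
   = 1.4991 / 1.9280 = 0.778

predicted reliability = 0.778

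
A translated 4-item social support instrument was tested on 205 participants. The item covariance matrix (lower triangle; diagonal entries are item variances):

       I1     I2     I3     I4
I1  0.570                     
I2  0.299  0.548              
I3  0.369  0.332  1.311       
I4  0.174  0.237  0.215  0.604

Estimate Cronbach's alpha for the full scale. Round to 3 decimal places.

Σσᵢ² = 0.570 + 0.548 + 1.311 + 0.604 = 3.033
Sum of off-diagonal covariances = 1.626
σ²_T = 3.033 + 2 × 1.626 = 6.285
α = (k/(k−1))·(1 − Σσᵢ²/σ²_T) = (4/3)·(1 − 3.033/6.285) = 0.690

α = 0.690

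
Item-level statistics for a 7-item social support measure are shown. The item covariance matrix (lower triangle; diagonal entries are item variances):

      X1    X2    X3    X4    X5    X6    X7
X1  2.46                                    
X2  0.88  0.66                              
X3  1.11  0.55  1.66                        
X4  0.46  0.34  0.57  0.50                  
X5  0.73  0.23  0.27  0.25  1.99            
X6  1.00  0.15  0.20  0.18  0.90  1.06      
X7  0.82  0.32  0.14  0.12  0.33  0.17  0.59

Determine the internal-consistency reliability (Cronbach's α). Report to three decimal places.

α = 0.800

sum of item variances = 2.46 + 0.66 + 1.66 + 0.50 + 1.99 + 1.06 + 0.59 = 8.92
Σ_{i<j} σ_ij = 9.72
σ²_total = 8.92 + 2 × 9.72 = 28.36
α = (k/(k−1))·(1 − sum of item variances/σ²_total) = (7/6)·(1 − 8.92/28.36) = 0.800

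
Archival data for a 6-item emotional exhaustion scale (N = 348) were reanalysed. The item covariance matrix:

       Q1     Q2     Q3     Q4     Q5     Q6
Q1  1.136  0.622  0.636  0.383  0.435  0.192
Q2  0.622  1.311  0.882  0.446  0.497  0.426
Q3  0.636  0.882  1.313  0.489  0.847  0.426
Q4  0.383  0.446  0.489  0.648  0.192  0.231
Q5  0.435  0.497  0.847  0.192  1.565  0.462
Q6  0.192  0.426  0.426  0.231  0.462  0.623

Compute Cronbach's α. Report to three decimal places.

sum of item variances = 1.136 + 1.311 + 1.313 + 0.648 + 1.565 + 0.623 = 6.596
Σ_{i<j} σ_ij = 7.166
σ²_T = 6.596 + 2 × 7.166 = 20.928
α = (k/(k−1))·(1 − sum of item variances/σ²_T) = (6/5)·(1 − 6.596/20.928) = 0.822

Cronbach's α = 0.822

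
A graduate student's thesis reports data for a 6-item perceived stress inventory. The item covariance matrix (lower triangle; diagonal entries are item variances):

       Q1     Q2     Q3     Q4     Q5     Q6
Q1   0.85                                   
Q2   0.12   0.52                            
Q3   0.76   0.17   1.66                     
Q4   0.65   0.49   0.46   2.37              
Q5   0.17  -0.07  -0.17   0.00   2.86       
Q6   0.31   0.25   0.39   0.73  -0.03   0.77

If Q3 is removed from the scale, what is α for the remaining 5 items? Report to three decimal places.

α = 0.519

Remaining items: Q1, Q2, Q4, Q5, Q6 (k = 5).
Σσ²ᵢ = 0.85 + 0.52 + 2.37 + 2.86 + 0.77 = 7.37
σ²_T = 7.37 + 2 × 2.62 = 12.61
α (item deleted) = (5/4)·(1 − 7.37/12.61) = 0.519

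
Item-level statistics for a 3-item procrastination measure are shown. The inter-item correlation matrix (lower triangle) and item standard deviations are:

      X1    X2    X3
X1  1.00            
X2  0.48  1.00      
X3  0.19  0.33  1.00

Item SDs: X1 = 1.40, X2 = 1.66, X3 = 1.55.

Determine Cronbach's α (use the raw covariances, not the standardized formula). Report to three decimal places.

α = 0.601

Σσ²ᵢ = 1.40² + 1.66² + 1.55² = 7.1181
Covariances σ_ij = r_ij · s_i · s_j:
  σ(X1,X2) = 0.48 × 1.40 × 1.66 = 1.1155
  σ(X1,X3) = 0.19 × 1.40 × 1.55 = 0.4123
  σ(X2,X3) = 0.33 × 1.66 × 1.55 = 0.8491
σ²_T = Σσ²ᵢ + 2·Σσ_ij = 7.1181 + 2 × 2.3769 = 11.8719
α = (3/2)·(1 − 7.1181/11.8719) = 0.601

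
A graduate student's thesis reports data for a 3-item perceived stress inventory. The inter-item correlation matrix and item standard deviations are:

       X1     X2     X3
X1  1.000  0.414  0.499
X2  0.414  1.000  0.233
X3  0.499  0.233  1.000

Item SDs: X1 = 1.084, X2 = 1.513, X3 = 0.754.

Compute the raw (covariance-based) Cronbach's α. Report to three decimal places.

Σσ²ᵢ = 1.084² + 1.513² + 0.754² = 4.0327
Covariances σ_ij = r_ij · s_i · s_j:
  σ(X1,X2) = 0.414 × 1.084 × 1.513 = 0.6790
  σ(X1,X3) = 0.499 × 1.084 × 0.754 = 0.4079
  σ(X2,X3) = 0.233 × 1.513 × 0.754 = 0.2658
σ²_T = Σσ²ᵢ + 2·Σσ_ij = 4.0327 + 2 × 1.3527 = 6.7381
α = (3/2)·(1 − 4.0327/6.7381) = 0.602

Cronbach's α = 0.602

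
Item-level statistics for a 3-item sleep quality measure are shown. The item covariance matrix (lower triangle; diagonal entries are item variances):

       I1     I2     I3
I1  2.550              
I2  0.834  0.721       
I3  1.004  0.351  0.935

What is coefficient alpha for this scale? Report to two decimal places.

sum of item variances = 2.550 + 0.721 + 0.935 = 4.206
Σ_{i<j} σ_ij = 2.189
Var(T) = 4.206 + 2 × 2.189 = 8.584
α = (k/(k−1))·(1 − sum of item variances/Var(T)) = (3/2)·(1 − 4.206/8.584) = 0.77

α = 0.77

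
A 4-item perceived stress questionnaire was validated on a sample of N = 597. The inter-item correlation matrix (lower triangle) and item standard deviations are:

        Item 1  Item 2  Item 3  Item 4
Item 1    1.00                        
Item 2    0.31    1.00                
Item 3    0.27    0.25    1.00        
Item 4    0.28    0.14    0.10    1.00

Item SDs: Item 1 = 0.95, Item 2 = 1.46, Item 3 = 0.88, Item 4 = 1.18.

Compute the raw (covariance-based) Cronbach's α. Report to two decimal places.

Σσ²ᵢ = 0.95² + 1.46² + 0.88² + 1.18² = 5.2009
Covariances σ_ij = r_ij · s_i · s_j:
  σ(Item 1,Item 2) = 0.31 × 0.95 × 1.46 = 0.4300
  σ(Item 1,Item 3) = 0.27 × 0.95 × 0.88 = 0.2257
  σ(Item 1,Item 4) = 0.28 × 0.95 × 1.18 = 0.3139
  σ(Item 2,Item 3) = 0.25 × 1.46 × 0.88 = 0.3212
  σ(Item 2,Item 4) = 0.14 × 1.46 × 1.18 = 0.2412
  σ(Item 3,Item 4) = 0.10 × 0.88 × 1.18 = 0.1038
σ²_T = Σσ²ᵢ + 2·Σσ_ij = 5.2009 + 2 × 1.6358 = 8.4725
α = (4/3)·(1 − 5.2009/8.4725) = 0.51

Cronbach's α = 0.51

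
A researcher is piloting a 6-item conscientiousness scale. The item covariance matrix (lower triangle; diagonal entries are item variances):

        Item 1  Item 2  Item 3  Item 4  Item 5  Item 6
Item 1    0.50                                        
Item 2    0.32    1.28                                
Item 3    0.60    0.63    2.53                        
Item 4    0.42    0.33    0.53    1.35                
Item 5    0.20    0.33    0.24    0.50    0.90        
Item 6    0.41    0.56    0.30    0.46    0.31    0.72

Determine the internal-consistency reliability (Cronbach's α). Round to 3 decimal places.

Σσ²ᵢ = 0.50 + 1.28 + 2.53 + 1.35 + 0.90 + 0.72 = 7.28
Sum of off-diagonal covariances = 6.14
σ²_total = 7.28 + 2 × 6.14 = 19.56
α = (k/(k−1))·(1 − Σσ²ᵢ/σ²_total) = (6/5)·(1 − 7.28/19.56) = 0.753

Cronbach's α = 0.753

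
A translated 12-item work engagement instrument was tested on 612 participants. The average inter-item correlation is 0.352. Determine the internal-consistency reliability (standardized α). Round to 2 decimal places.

Standardized α = k·r̄ / (1 + (k−1)·r̄) = 12 × 0.352 / (1 + 11 × 0.352)
  = 4.2240 / 4.8720 = 0.87

standardized α = 0.87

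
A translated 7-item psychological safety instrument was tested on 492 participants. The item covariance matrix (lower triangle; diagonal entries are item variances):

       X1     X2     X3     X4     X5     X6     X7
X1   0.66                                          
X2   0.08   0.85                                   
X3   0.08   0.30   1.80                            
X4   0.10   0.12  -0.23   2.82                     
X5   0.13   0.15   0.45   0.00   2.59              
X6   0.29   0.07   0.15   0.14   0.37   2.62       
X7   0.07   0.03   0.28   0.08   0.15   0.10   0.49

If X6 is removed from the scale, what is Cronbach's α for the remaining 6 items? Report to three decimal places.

Remaining items: X1, X2, X3, X4, X5, X7 (k = 6).
ΣVar(i) = 0.66 + 0.85 + 1.80 + 2.82 + 2.59 + 0.49 = 9.21
σ²_T = 9.21 + 2 × 1.79 = 12.79
α (item deleted) = (6/5)·(1 − 9.21/12.79) = 0.336

α = 0.336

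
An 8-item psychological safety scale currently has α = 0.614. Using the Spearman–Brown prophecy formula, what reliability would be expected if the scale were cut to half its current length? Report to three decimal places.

predicted reliability = 0.443

Length factor m = 1/2
α' = m·α / (1 − (1−m)·α)
   = 1/2 × 0.614 / (1 − (1 − 1/2) × 0.614)
   = 0.3070 / 0.6930 = 0.443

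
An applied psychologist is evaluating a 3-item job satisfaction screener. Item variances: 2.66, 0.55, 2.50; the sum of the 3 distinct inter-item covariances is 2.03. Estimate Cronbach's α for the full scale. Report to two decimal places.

α = 0.62

Σσ²ᵢ = 2.66 + 0.55 + 2.50 = 5.71
Sum of distinct covariances = 2.03
σ²_T = Σσ²ᵢ + 2·Σcov = 5.71 + 2 × 2.03 = 9.77
α = (3/2)·(1 − 5.71/9.77) = 0.62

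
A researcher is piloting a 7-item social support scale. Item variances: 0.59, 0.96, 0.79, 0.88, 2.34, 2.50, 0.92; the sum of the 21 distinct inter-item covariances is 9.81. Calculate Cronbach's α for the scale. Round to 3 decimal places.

ΣVar(i) = 0.59 + 0.96 + 0.79 + 0.88 + 2.34 + 2.50 + 0.92 = 8.98
Sum of distinct covariances = 9.81
σ²_total = ΣVar(i) + 2·Σcov = 8.98 + 2 × 9.81 = 28.60
α = (7/6)·(1 − 8.98/28.60) = 0.800

Cronbach's α = 0.800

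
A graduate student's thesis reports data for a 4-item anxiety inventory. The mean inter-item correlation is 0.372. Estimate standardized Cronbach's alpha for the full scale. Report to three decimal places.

α = 0.703

Standardized α = k·r̄ / (1 + (k−1)·r̄) = 4 × 0.372 / (1 + 3 × 0.372)
  = 1.4880 / 2.1160 = 0.703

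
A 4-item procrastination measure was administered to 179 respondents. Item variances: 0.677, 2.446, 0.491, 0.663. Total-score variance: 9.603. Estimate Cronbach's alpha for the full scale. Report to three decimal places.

Cronbach's alpha = 0.739

ΣVar(i) = 0.677 + 2.446 + 0.491 + 0.663 = 4.277
α = (k/(k−1))·(1 − ΣVar(i)/σ²_T) = (4/3)·(1 − 4.277/9.603) = 0.739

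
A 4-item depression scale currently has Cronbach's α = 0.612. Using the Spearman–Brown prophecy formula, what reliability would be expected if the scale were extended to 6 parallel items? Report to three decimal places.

Length factor m = 6/4 = 1.5000
α' = m·α / (1 + (m−1)·α)
   = 6/4 × 0.612 / (1 + (6/4 − 1) × 0.612)
   = 0.9180 / 1.3060 = 0.703

predicted reliability = 0.703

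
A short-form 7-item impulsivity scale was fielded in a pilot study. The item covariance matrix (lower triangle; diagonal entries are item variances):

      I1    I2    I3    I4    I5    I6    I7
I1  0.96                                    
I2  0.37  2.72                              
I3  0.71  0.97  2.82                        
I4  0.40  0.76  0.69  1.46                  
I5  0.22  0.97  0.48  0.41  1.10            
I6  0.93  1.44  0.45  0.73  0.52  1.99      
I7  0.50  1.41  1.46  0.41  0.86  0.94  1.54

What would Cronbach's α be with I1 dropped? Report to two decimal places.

Remaining items: I2, I3, I4, I5, I6, I7 (k = 6).
Σσᵢ² = 2.72 + 2.82 + 1.46 + 1.10 + 1.99 + 1.54 = 11.63
Var(T) = 11.63 + 2 × 12.50 = 36.63
α (item deleted) = (6/5)·(1 − 11.63/36.63) = 0.82

Cronbach's α = 0.82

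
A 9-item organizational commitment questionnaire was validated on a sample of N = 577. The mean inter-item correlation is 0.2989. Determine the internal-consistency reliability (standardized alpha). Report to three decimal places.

α = 0.793

Standardized α = k·r̄ / (1 + (k−1)·r̄) = 9 × 0.2989 / (1 + 8 × 0.2989)
  = 2.6901 / 3.3912 = 0.793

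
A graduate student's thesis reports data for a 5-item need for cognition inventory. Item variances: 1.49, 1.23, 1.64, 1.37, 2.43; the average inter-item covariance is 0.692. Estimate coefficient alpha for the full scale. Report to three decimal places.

α = 0.786

ΣVar(i) = 1.49 + 1.23 + 1.64 + 1.37 + 2.43 = 8.16
Sum of the 10 distinct covariances = 10 × 0.692 = 6.920
σ²_T = ΣVar(i) + 2·Σcov = 8.16 + 2 × 6.920 = 22.000
α = (5/4)·(1 − 8.16/22.000) = 0.786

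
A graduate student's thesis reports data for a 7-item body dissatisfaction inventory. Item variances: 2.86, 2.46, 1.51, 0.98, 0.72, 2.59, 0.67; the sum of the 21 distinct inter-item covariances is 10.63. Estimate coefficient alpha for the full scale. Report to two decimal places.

Σσᵢ² = 2.86 + 2.46 + 1.51 + 0.98 + 0.72 + 2.59 + 0.67 = 11.79
Sum of distinct covariances = 10.63
total variance = Σσᵢ² + 2·Σcov = 11.79 + 2 × 10.63 = 33.05
α = (7/6)·(1 − 11.79/33.05) = 0.75

coefficient alpha = 0.75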